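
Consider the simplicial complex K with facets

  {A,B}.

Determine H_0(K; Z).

Order the vertices as A < B. Listing each simplex with vertices in this order, K has dimension 1 with simplices:

  0-simplices (2): A, B
  1-simplices (1): AB

Hence C_0 ≅ Z^2, C_1 ≅ Z^1.

The boundary map ∂_1: C_1 → C_0 is given by ∂[p,q] = [q] − [p].
This gives a 2×1 integer matrix of rank 1; reducing to Smith normal form yields diagonal entries (1).

Computing H_k = (kernel of ∂_k) / (image of ∂_{k+1}):

  H_0: rank C_0 − rank ∂_1 = 2 − 1 = 1, and the invariant factors of ∂_1 are all 1, so H_0 ≅ Z.

H_0 ≅ Z.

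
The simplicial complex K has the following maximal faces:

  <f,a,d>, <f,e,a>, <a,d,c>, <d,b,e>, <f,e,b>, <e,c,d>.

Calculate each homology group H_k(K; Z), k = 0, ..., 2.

We work with the vertex ordering a < b < c < d < e < f. The simplices of K, each written with vertices in increasing order, are:

  0-simplices (6): a, b, c, d, e, f
  1-simplices (12): ac, ad, ae, af, bd, be, bf, cd, ce, de, df, ef
  2-simplices (6): acd, adf, aef, bde, bef, cde

giving chain groups C_0 ≅ Z^6, C_1 ≅ Z^12, C_2 ≅ Z^6.

Boundary ∂_1: C_1 → C_0 sends each edge [p,q] (with p < q) to q − p. For instance
  ∂af = f − a.
This gives a 6×12 integer matrix of rank 5; reducing to Smith normal form yields diagonal entries (1,1,1,1,1).

Boundary ∂_2: C_2 → C_1 maps a triangle to the signed sum of its edges. For instance
  ∂bef = ef − bf + be,
  ∂acd = cd − ad + ac.
This gives a 12×6 integer matrix of rank 6; reducing to Smith normal form yields diagonal entries (1,1,1,1,1,1).

Now H_k = ker ∂_k / im ∂_{k+1}, so:

  H_0: rank C_0 − rank ∂_1 = 6 − 5 = 1, and the invariant factors of ∂_1 are all 1, so H_0 ≅ Z.
  H_1: rank ker ∂_1 − rank ∂_2 = (12 − 5) − 6 = 1, and the invariant factors of ∂_2 are all 1, so H_1 ≅ Z.
  H_2: rank ker ∂_2 − rank ∂_3 = (6 − 6) − 0 = 0, and there is no ∂_3, so H_2 ≅ 0.

As a check, the Euler characteristic is 6 − 12 + 6 = 0, which agrees with 1 − 1 + 0 = 0.

H_0 ≅ Z,  H_1 ≅ Z,  H_2 = 0.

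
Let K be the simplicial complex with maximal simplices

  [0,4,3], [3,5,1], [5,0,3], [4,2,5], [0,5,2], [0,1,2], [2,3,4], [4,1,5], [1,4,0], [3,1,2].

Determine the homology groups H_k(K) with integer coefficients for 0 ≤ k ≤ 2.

We work with the vertex ordering 0 < 1 < 2 < 3 < 4 < 5. The simplices of K, each written with vertices in increasing order, are:

  0-simplices (6): [0], [1], [2], [3], [4], [5]
  1-simplices (15): [0,1], [0,2], [0,3], [0,4], [0,5], [1,2], [1,3], [1,4], [1,5], [2,3], [2,4], [2,5], [3,4], [3,5], [4,5]
  2-simplices (10): [0,1,2], [0,1,4], [0,2,5], [0,3,4], [0,3,5], [1,2,3], [1,3,5], [1,4,5], [2,3,4], [2,4,5]

so the chain groups are C_0 ≅ Z^6, C_1 ≅ Z^15, C_2 ≅ Z^10.

The boundary map ∂_1: C_1 → C_0 sends each edge [p,q] (with p < q) to q − p.
As a 6×15 matrix over Z this has rank 5, with invariant factors (1,1,1,1,1).

∂_2: C_2 → C_1 acts by ∂[p,q,r] = [q,r] − [p,r] + [p,q]. For instance
  ∂[0,2,5] = [2,5] − [0,5] + [0,2],
  ∂[1,4,5] = [4,5] − [1,5] + [1,4].
The 15×10 boundary matrix has rank 10 and Smith normal form diag(1,1,1,1,1,1,1,1,1,2).

Computing H_k = (kernel of ∂_k) / (image of ∂_{k+1}):

  H_0: rank C_0 − rank ∂_1 = 6 − 5 = 1, and the invariant factors of ∂_1 are all 1, so H_0 = Z.
  H_1: rank ker ∂_1 − rank ∂_2 = (15 − 5) − 10 = 0, and ∂_2 has invariant factor 2 > 1, so H_1 = Z/2.
  H_2: rank ker ∂_2 − rank ∂_3 = (10 − 10) − 0 = 0, and there is no ∂_3, so H_2 = 0.

(K is a triangulation of the real projective plane RP^2.)

H_0 = Z,  H_1 = Z/2,  H_2 = 0.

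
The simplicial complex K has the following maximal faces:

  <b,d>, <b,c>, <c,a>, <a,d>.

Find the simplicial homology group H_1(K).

H_1 ≅ Z.

Order the vertices as a < b < c < d. Listing each simplex with vertices in this order, K has dimension 1 with simplices:

  0-simplices (4): a, b, c, d
  1-simplices (4): ac, ad, bc, bd

giving chain groups C_0 ≅ Z^4, C_1 ≅ Z^4.

∂_1: C_1 → C_0 maps an edge to its endpoints' difference, ∂[p,q] = q − p. For instance
  ∂ac = c − a.
The 4×4 boundary matrix has rank 3 and Smith normal form diag(1,1,1).

Now H_k = ker ∂_k / im ∂_{k+1}, so:

  H_1: rank ker ∂_1 − rank ∂_2 = (4 − 3) − 0 = 1, and there is no ∂_2, so H_1 = Z.

(K is a triangulation of the circle S^1.)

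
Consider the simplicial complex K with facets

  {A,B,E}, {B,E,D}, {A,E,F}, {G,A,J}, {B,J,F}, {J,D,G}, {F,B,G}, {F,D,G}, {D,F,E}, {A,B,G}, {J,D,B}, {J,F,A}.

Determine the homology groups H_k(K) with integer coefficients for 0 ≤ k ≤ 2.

Take the total order A < B < D < E < F < G < J on the vertex set. Then K (dimension 2) consists of the simplices:

  0-simplices (7): A, B, D, E, F, G, J
  1-simplices (18): AB, AE, AF, AG, AJ, BD, BE, BF, BG, BJ, DE, DF, DG, DJ, EF, FG, FJ, GJ
  2-simplices (12): ABE, ABG, AEF, AFJ, AGJ, BDE, BDJ, BFG, BFJ, DEF, DFG, DGJ

giving chain groups C_0 ≅ Z^7, C_1 ≅ Z^18, C_2 ≅ Z^12.

∂_1: C_1 → C_0 sends each edge [p,q] (with p < q) to q − p. For instance
  ∂DF = F − D.
The resulting 7×18 matrix has rank 6, and its Smith normal form has invariant factors (1,1,1,1,1,1).

∂_2: C_2 → C_1 acts by ∂[p,q,r] = [q,r] − [p,r] + [p,q]. For instance
  ∂DFG = FG − DG + DF,
  ∂BFJ = FJ − BJ + BF.
This gives a 18×12 integer matrix of rank 12; reducing to Smith normal form yields diagonal entries (1,1,1,1,1,1,1,1,1,1,1,2).

Now H_k = ker ∂_k / im ∂_{k+1}, so:

  H_0: rank C_0 − rank ∂_1 = 7 − 6 = 1, and the invariant factors of ∂_1 are all 1, so H_0 ≅ Z.
  H_1: rank ker ∂_1 − rank ∂_2 = (18 − 6) − 12 = 0, and ∂_2 has invariant factor 2 > 1, so H_1 ≅ Z/2.
  H_2: rank ker ∂_2 − rank ∂_3 = (12 − 12) − 0 = 0, and there is no ∂_3, so H_2 ≅ 0.

(K is a triangulation of the real projective plane RP^2.)

H_0 = Z,  H_1 = Z/2,  H_2 = 0.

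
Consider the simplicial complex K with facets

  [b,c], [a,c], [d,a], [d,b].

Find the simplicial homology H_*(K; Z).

H_0 = Z,  H_1 = Z.

K has 4 vertices, 4 edges.
rank ∂_0 = 0, rank ∂_1 = 3 ⇒ b_0 = 4 − 0 − 3 = 1; all invariant factors of ∂_1 are 1 so no torsion. So H_0 = Z.
rank ∂_1 = 3, rank ∂_2 = 0 ⇒ b_1 = 4 − 3 − 0 = 1. So H_1 = Z.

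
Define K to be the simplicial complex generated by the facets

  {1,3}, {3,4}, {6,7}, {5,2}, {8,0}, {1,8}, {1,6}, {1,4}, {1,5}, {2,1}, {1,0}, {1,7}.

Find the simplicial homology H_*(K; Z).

Take the total order 0 < 1 < 2 < 3 < 4 < 5 < 6 < 7 < 8 on the vertex set. Then K (dimension 1) consists of the simplices:

  0-simplices (9): [0], [1], [2], [3], [4], [5], [6], [7], [8]
  1-simplices (12): [0,1], [0,8], [1,2], [1,3], [1,4], [1,5], [1,6], [1,7], [1,8], [2,5], [3,4], [6,7]

giving chain groups C_0 ≅ Z^9, C_1 ≅ Z^12.

Boundary ∂_1: C_1 → C_0 sends each edge [p,q] (with p < q) to q − p.
The 9×12 boundary matrix has rank 8 and Smith normal form diag(1,1,1,1,1,1,1,1).

Now H_k = ker ∂_k / im ∂_{k+1}, so:

  H_0: rank C_0 − rank ∂_1 = 9 − 8 = 1, and the invariant factors of ∂_1 are all 1, so H_0 = Z.
  H_1: rank ker ∂_1 − rank ∂_2 = (12 − 8) − 0 = 4, and there is no ∂_2, so H_1 = Z^4.

(K is a triangulation of a wedge of 4 circles.)

H_0 ≅ Z,  H_1 ≅ Z^4.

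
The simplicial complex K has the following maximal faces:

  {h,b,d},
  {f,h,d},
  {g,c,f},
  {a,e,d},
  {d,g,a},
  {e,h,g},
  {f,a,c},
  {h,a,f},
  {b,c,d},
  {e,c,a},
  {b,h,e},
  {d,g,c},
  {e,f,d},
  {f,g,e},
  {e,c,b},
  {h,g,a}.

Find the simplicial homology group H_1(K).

H_1 ≅ Z^2.

Order the vertices as a < b < c < d < e < f < g < h. Listing each simplex with vertices in this order, K has dimension 2 with simplices:

  0-simplices (8): a, b, c, d, e, f, g, h
  1-simplices (24): ac, ad, ae, af, ag, ah, bc, bd, be, bh, cd, ce, cf, cg, de, df, dg, dh, ef, eg, eh, fg, fh, gh
  2-simplices (16): ace, acf, ade, adg, afh, agh, bcd, bce, bdh, beh, cdg, cfg, def, dfh, efg, egh

giving chain groups C_0 ≅ Z^8, C_1 ≅ Z^24, C_2 ≅ Z^16.

∂_1: C_1 → C_0 sends each edge [p,q] (with p < q) to q − p. For instance
  ∂bc = c − b.
As a 8×24 matrix over Z this has rank 7, with invariant factors (1,1,1,1,1,1,1).

Boundary ∂_2: C_2 → C_1 sends each 2-simplex [p,q,r] to [q,r] − [p,r] + [p,q]. For instance
  ∂dfh = fh − dh + df,
  ∂afh = fh − ah + af.
This gives a 24×16 integer matrix of rank 15; reducing to Smith normal form yields diagonal entries (1,1,1,1,1,1,1,1,1,1,1,1,1,1,1).

Computing H_k = (kernel of ∂_k) / (image of ∂_{k+1}):

  H_1: rank ker ∂_1 − rank ∂_2 = (24 − 7) − 15 = 2, and the invariant factors of ∂_2 are all 1, so H_1 ≅ Z^2.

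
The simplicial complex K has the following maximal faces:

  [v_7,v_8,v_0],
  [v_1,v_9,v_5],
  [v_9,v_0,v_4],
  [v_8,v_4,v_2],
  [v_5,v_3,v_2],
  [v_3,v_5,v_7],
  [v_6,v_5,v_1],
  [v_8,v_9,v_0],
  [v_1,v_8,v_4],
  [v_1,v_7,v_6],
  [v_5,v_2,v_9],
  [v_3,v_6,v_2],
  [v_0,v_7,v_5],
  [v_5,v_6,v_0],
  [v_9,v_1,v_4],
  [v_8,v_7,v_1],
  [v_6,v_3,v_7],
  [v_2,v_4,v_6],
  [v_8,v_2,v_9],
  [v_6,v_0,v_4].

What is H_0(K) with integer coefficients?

H_0 ≅ Z.

Take the total order v_0 < v_1 < v_2 < v_3 < v_4 < v_5 < v_6 < v_7 < v_8 < v_9 on the vertex set. Then K (dimension 2) consists of the simplices:

  0-simplices (10): [v_0], [v_1], [v_2], [v_3], [v_4], [v_5], [v_6], [v_7], [v_8], [v_9]
  1-simplices (30): (30 of them)
  2-simplices (20): (20 of them)

giving chain groups C_0 ≅ Z^10, C_1 ≅ Z^30, C_2 ≅ Z^20.

The boundary map ∂_1: C_1 → C_0 is given by ∂[p,q] = [q] − [p]. For instance
  ∂[v_0,v_6] = [v_6] − [v_0].
The resulting 10×30 matrix has rank 9, and its Smith normal form has invariant factors (1,1,1,1,1,1,1,1,1).

∂_2: C_2 → C_1 sends each 2-simplex [p,q,r] to [q,r] − [p,r] + [p,q]. For instance
  ∂[v_0,v_5,v_6] = [v_5,v_6] − [v_0,v_6] + [v_0,v_5],
  ∂[v_1,v_7,v_8] = [v_7,v_8] − [v_1,v_8] + [v_1,v_7].
The 30×20 boundary matrix has rank 20 and Smith normal form diag(1,1,1,1,1,1,1,1,1,1,1,1,1,1,1,1,1,1,1,2).

Reading off H_k = ker ∂_k / im ∂_{k+1}:

  H_0: rank C_0 − rank ∂_1 = 10 − 9 = 1, and the invariant factors of ∂_1 are all 1, so H_0 = Z.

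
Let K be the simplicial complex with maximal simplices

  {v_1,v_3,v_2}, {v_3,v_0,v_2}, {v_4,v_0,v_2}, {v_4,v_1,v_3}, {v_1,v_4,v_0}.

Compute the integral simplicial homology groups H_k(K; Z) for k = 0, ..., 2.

H_0 = Z,  H_1 = Z,  H_2 = 0.

K has 5 vertices, 10 edges, 5 triangles.
rank ∂_0 = 0, rank ∂_1 = 4 ⇒ b_0 = 5 − 0 − 4 = 1; all invariant factors of ∂_1 are 1 so no torsion. So H_0 = Z.
rank ∂_1 = 4, rank ∂_2 = 5 ⇒ b_1 = 10 − 4 − 5 = 1; all invariant factors of ∂_2 are 1 so no torsion. So H_1 = Z.
rank ∂_2 = 5, rank ∂_3 = 0 ⇒ b_2 = 5 − 5 − 0 = 0. So H_2 = 0.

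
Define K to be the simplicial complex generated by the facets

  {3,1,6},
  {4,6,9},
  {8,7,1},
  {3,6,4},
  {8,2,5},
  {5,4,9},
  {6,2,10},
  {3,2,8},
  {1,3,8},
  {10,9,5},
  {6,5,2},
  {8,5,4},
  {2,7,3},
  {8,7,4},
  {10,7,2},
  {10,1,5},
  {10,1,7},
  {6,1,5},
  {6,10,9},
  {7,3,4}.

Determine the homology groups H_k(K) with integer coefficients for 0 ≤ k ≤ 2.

We work with the vertex ordering 1 < 2 < 3 < 4 < 5 < 6 < 7 < 8 < 9 < 10. The simplices of K, each written with vertices in increasing order, are:

  0-simplices (10): [1], [2], [3], [4], [5], [6], [7], [8], [9], [10]
  1-simplices (30): (30 of them)
  2-simplices (20): (20 of them)

giving chain groups C_0 ≅ Z^10, C_1 ≅ Z^30, C_2 ≅ Z^20.

∂_1: C_1 → C_0 is given by ∂[p,q] = [q] − [p]. For instance
  ∂[3,4] = [4] − [3].
The 10×30 boundary matrix has rank 9 and Smith normal form diag(1,1,1,1,1,1,1,1,1).

The boundary map ∂_2: C_2 → C_1 sends each 2-simplex [p,q,r] to [q,r] − [p,r] + [p,q]. For instance
  ∂[4,6,9] = [6,9] − [4,9] + [4,6],
  ∂[1,3,8] = [3,8] − [1,8] + [1,3].
The resulting 30×20 matrix has rank 20, and its Smith normal form has invariant factors (1,1,1,1,1,1,1,1,1,1,1,1,1,1,1,1,1,1,1,2).

Now H_k = ker ∂_k / im ∂_{k+1}, so:

  H_0: rank C_0 − rank ∂_1 = 10 − 9 = 1, and the invariant factors of ∂_1 are all 1, so H_0 ≅ Z.
  H_1: rank ker ∂_1 − rank ∂_2 = (30 − 9) − 20 = 1, and ∂_2 has invariant factor 2 > 1, so H_1 ≅ Z × Z/2.
  H_2: rank ker ∂_2 − rank ∂_3 = (20 − 20) − 0 = 0, and there is no ∂_3, so H_2 ≅ 0.

As a check, the Euler characteristic is 10 − 30 + 20 = 0, which agrees with 1 − 1 + 0 = 0.

H_0 ≅ Z,  H_1 ≅ Z × Z/2,  H_2 = 0.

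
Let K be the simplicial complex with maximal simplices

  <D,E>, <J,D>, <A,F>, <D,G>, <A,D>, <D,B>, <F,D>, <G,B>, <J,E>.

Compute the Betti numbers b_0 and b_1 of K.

Take the total order A < B < D < E < F < G < J on the vertex set. Then K (dimension 1) consists of the simplices:

  0-simplices (7): A, B, D, E, F, G, J
  1-simplices (9): AD, AF, BD, BG, DE, DF, DG, DJ, EJ

Hence C_0 ≅ Z^7, C_1 ≅ Z^9.

∂_1: C_1 → C_0 is given by ∂[p,q] = [q] − [p]. For instance
  ∂BD = D − B.
As a 7×9 matrix over Z this has rank 6, with invariant factors (1,1,1,1,1,1).

Computing H_k = (kernel of ∂_k) / (image of ∂_{k+1}):

  H_0: rank C_0 − rank ∂_1 = 7 − 6 = 1, and the invariant factors of ∂_1 are all 1, so H_0 = Z.
  H_1: rank ker ∂_1 − rank ∂_2 = (9 − 6) − 0 = 3, and there is no ∂_2, so H_1 = Z^3.

(K is a triangulation of a wedge of 3 circles.)

Hence the Betti numbers are b_0 = 1, b_1 = 3.

b_0 = 1, b_1 = 3.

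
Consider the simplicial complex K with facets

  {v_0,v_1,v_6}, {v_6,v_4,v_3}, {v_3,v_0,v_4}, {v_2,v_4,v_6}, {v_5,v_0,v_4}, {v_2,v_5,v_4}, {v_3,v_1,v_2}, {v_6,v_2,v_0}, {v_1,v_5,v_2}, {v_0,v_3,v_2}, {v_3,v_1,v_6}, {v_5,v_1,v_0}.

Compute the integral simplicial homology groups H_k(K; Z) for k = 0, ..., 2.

Order the vertices as v_0 < v_1 < v_2 < v_3 < v_4 < v_5 < v_6. Listing each simplex with vertices in this order, K has dimension 2 with simplices:

  0-simplices (7): [v_0], [v_1], [v_2], [v_3], [v_4], [v_5], [v_6]
  1-simplices (18): (18 of them)
  2-simplices (12): (12 of them)

Hence C_0 ≅ Z^7, C_1 ≅ Z^18, C_2 ≅ Z^12.

Boundary ∂_1: C_1 → C_0 sends each edge [p,q] (with p < q) to q − p.
The 7×18 boundary matrix has rank 6 and Smith normal form diag(1,1,1,1,1,1).

∂_2: C_2 → C_1 acts by ∂[p,q,r] = [q,r] − [p,r] + [p,q]. For instance
  ∂[v_0,v_2,v_3] = [v_2,v_3] − [v_0,v_3] + [v_0,v_2],
  ∂[v_0,v_2,v_6] = [v_2,v_6] − [v_0,v_6] + [v_0,v_2].
As a 18×12 matrix over Z this has rank 12, with invariant factors (1,1,1,1,1,1,1,1,1,1,1,2).

Reading off H_k = ker ∂_k / im ∂_{k+1}:

  H_0: rank C_0 − rank ∂_1 = 7 − 6 = 1, and the invariant factors of ∂_1 are all 1, so H_0 = Z.
  H_1: rank ker ∂_1 − rank ∂_2 = (18 − 6) − 12 = 0, and ∂_2 has invariant factor 2 > 1, so H_1 = Z/2Z.
  H_2: rank ker ∂_2 − rank ∂_3 = (12 − 12) − 0 = 0, and there is no ∂_3, so H_2 = 0.

H_0 = Z,  H_1 = Z/2Z,  H_2 = 0.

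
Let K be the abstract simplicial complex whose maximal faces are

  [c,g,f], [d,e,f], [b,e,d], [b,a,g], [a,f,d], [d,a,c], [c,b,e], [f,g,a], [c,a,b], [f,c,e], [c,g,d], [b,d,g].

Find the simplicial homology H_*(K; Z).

Fix the vertex order a < b < c < d < e < f < g and write every simplex with vertices in increasing order. Then dim K = 2 and the simplices of K are:

  0-simplices (7): a, b, c, d, e, f, g
  1-simplices (18): ab, ac, ad, af, ag, bc, bd, be, bg, cd, ce, cf, cg, de, df, dg, ef, fg
  2-simplices (12): abc, abg, acd, adf, afg, bce, bde, bdg, cdg, cef, cfg, def

giving chain groups C_0 ≅ Z^7, C_1 ≅ Z^18, C_2 ≅ Z^12.

Boundary ∂_1: C_1 → C_0 is given by ∂[p,q] = [q] − [p]. For instance
  ∂cg = g − c.
The 7×18 boundary matrix has rank 6 and Smith normal form diag(1,1,1,1,1,1).

Boundary ∂_2: C_2 → C_1 acts by ∂[p,q,r] = [q,r] − [p,r] + [p,q]. For instance
  ∂cfg = fg − cg + cf,
  ∂cef = ef − cf + ce.
The 18×12 boundary matrix has rank 12 and Smith normal form diag(1,1,1,1,1,1,1,1,1,1,1,2).

Computing H_k = (kernel of ∂_k) / (image of ∂_{k+1}):

  H_0: rank C_0 − rank ∂_1 = 7 − 6 = 1, and the invariant factors of ∂_1 are all 1, so H_0 = Z.
  H_1: rank ker ∂_1 − rank ∂_2 = (18 − 6) − 12 = 0, and ∂_2 has invariant factor 2 > 1, so H_1 = Z/2Z.
  H_2: rank ker ∂_2 − rank ∂_3 = (12 − 12) − 0 = 0, and there is no ∂_3, so H_2 = 0.

As a check, the Euler characteristic is 7 − 18 + 12 = 1, which agrees with 1 − 0 + 0 = 1.

H_0 ≅ Z,  H_1 ≅ Z/2Z,  H_2 = 0.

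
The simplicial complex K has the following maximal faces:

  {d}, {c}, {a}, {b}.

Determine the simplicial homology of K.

We work with the vertex ordering a < b < c < d. The simplices of K, each written with vertices in increasing order, are:

  0-simplices (4): a, b, c, d

so the chain groups are C_0 ≅ Z^4.

Reading off H_k = ker ∂_k / im ∂_{k+1}:

  H_0: rank C_0 − rank ∂_1 = 4 − 0 = 4, and there is no ∂_1, so H_0 = Z^4.

H_0 ≅ Z^4.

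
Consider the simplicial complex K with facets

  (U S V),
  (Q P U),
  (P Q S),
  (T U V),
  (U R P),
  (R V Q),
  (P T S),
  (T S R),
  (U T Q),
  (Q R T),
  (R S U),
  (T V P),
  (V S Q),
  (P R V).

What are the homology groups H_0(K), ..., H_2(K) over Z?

H_0 = Z,  H_1 = Z^2,  H_2 = Z.

Take the total order P < Q < R < S < T < U < V on the vertex set. Then K (dimension 2) consists of the simplices:

  0-simplices (7): P, Q, R, S, T, U, V
  1-simplices (21): PQ, PR, PS, PT, PU, PV, QR, QS, QT, QU, QV, RS, RT, RU, RV, ST, SU, SV, TU, TV, UV
  2-simplices (14): PQS, PQU, PRU, PRV, PST, PTV, QRT, QRV, QSV, QTU, RST, RSU, SUV, TUV

Hence C_0 ≅ Z^7, C_1 ≅ Z^21, C_2 ≅ Z^14.

The boundary map ∂_1: C_1 → C_0 sends each edge [p,q] (with p < q) to q − p. For instance
  ∂PS = S − P.
The resulting 7×21 matrix has rank 6, and its Smith normal form has invariant factors (1,1,1,1,1,1).

The boundary map ∂_2: C_2 → C_1 acts by ∂[p,q,r] = [q,r] − [p,r] + [p,q]. For instance
  ∂QRT = RT − QT + QR,
  ∂PRV = RV − PV + PR.
The resulting 21×14 matrix has rank 13, and its Smith normal form has invariant factors (1,1,1,1,1,1,1,1,1,1,1,1,1).

Computing H_k = (kernel of ∂_k) / (image of ∂_{k+1}):

  H_0: rank C_0 − rank ∂_1 = 7 − 6 = 1, and the invariant factors of ∂_1 are all 1, so H_0 = Z.
  H_1: rank ker ∂_1 − rank ∂_2 = (21 − 6) − 13 = 2, and the invariant factors of ∂_2 are all 1, so H_1 = Z^2.
  H_2: rank ker ∂_2 − rank ∂_3 = (14 − 13) − 0 = 1, and there is no ∂_3, so H_2 = Z.

As a check, the Euler characteristic is 7 − 21 + 14 = 0, which agrees with 1 − 2 + 1 = 0.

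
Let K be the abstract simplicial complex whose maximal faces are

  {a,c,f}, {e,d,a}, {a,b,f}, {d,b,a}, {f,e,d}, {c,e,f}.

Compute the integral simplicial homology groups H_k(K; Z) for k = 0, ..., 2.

H_0 = Z,  H_1 = Z,  H_2 = 0.

Order the vertices as a < b < c < d < e < f. Listing each simplex with vertices in this order, K has dimension 2 with simplices:

  0-simplices (6): a, b, c, d, e, f
  1-simplices (12): ab, ac, ad, ae, af, bd, bf, ce, cf, de, df, ef
  2-simplices (6): abd, abf, acf, ade, cef, def

Hence C_0 ≅ Z^6, C_1 ≅ Z^12, C_2 ≅ Z^6.

Boundary ∂_1: C_1 → C_0 is given by ∂[p,q] = [q] − [p]. For instance
  ∂ac = c − a.
The resulting 6×12 matrix has rank 5, and its Smith normal form has invariant factors (1,1,1,1,1).

Boundary ∂_2: C_2 → C_1 acts by ∂[p,q,r] = [q,r] − [p,r] + [p,q]. For instance
  ∂abf = bf − af + ab,
  ∂abd = bd − ad + ab.
This gives a 12×6 integer matrix of rank 6; reducing to Smith normal form yields diagonal entries (1,1,1,1,1,1).

Computing H_k = (kernel of ∂_k) / (image of ∂_{k+1}):

  H_0: rank C_0 − rank ∂_1 = 6 − 5 = 1, and the invariant factors of ∂_1 are all 1, so H_0 = Z.
  H_1: rank ker ∂_1 − rank ∂_2 = (12 − 5) − 6 = 1, and the invariant factors of ∂_2 are all 1, so H_1 = Z.
  H_2: rank ker ∂_2 − rank ∂_3 = (6 − 6) − 0 = 0, and there is no ∂_3, so H_2 = 0.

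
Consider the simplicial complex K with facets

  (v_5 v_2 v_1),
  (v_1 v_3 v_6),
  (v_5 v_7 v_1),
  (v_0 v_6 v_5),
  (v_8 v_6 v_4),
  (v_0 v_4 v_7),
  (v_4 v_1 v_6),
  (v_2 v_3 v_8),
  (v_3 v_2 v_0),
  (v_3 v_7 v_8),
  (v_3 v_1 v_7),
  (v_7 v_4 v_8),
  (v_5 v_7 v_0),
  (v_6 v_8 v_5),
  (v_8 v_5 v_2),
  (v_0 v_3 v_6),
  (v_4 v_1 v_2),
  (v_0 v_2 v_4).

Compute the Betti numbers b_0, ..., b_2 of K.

b_0 = 1, b_1 = 2, b_2 = 1.

Order the vertices as v_0 < v_1 < v_2 < v_3 < v_4 < v_5 < v_6 < v_7 < v_8. Listing each simplex with vertices in this order, K has dimension 2 with simplices:

  0-simplices (9): [v_0], [v_1], [v_2], [v_3], [v_4], [v_5], [v_6], [v_7], [v_8]
  1-simplices (27): (27 of them)
  2-simplices (18): (18 of them)

so the chain groups are C_0 ≅ Z^9, C_1 ≅ Z^27, C_2 ≅ Z^18.

The boundary map ∂_1: C_1 → C_0 sends each edge [p,q] (with p < q) to q − p. For instance
  ∂[v_4,v_8] = [v_8] − [v_4].
This gives a 9×27 integer matrix of rank 8; reducing to Smith normal form yields diagonal entries (1,1,1,1,1,1,1,1).

∂_2: C_2 → C_1 maps a triangle to the signed sum of its edges. For instance
  ∂[v_1,v_5,v_7] = [v_5,v_7] − [v_1,v_7] + [v_1,v_5],
  ∂[v_1,v_2,v_4] = [v_2,v_4] − [v_1,v_4] + [v_1,v_2].
This gives a 27×18 integer matrix of rank 17; reducing to Smith normal form yields diagonal entries (1,1,1,1,1,1,1,1,1,1,1,1,1,1,1,1,1).

Computing H_k = (kernel of ∂_k) / (image of ∂_{k+1}):

  H_0: rank C_0 − rank ∂_1 = 9 − 8 = 1, and the invariant factors of ∂_1 are all 1, so H_0 ≅ Z.
  H_1: rank ker ∂_1 − rank ∂_2 = (27 − 8) − 17 = 2, and the invariant factors of ∂_2 are all 1, so H_1 ≅ Z^2.
  H_2: rank ker ∂_2 − rank ∂_3 = (18 − 17) − 0 = 1, and there is no ∂_3, so H_2 ≅ Z.

Hence the Betti numbers are b_0 = 1, b_1 = 2, b_2 = 1.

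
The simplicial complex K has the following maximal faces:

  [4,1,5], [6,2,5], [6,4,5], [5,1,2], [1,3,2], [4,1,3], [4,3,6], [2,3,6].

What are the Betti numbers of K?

Take the total order 1 < 2 < 3 < 4 < 5 < 6 on the vertex set. Then K (dimension 2) consists of the simplices:

  0-simplices (6): [1], [2], [3], [4], [5], [6]
  1-simplices (12): [1,2], [1,3], [1,4], [1,5], [2,3], [2,5], [2,6], [3,4], [3,6], [4,5], [4,6], [5,6]
  2-simplices (8): [1,2,3], [1,2,5], [1,3,4], [1,4,5], [2,3,6], [2,5,6], [3,4,6], [4,5,6]

Hence C_0 ≅ Z^6, C_1 ≅ Z^12, C_2 ≅ Z^8.

∂_1: C_1 → C_0 is given by ∂[p,q] = [q] − [p].
As a 6×12 matrix over Z this has rank 5, with invariant factors (1,1,1,1,1).

∂_2: C_2 → C_1 sends each 2-simplex [p,q,r] to [q,r] − [p,r] + [p,q]. For instance
  ∂[2,5,6] = [5,6] − [2,6] + [2,5],
  ∂[1,3,4] = [3,4] − [1,4] + [1,3].
The resulting 12×8 matrix has rank 7, and its Smith normal form has invariant factors (1,1,1,1,1,1,1).

Reading off H_k = ker ∂_k / im ∂_{k+1}:

  H_0: rank C_0 − rank ∂_1 = 6 − 5 = 1, and the invariant factors of ∂_1 are all 1, so H_0 = Z.
  H_1: rank ker ∂_1 − rank ∂_2 = (12 − 5) − 7 = 0, and the invariant factors of ∂_2 are all 1, so H_1 = 0.
  H_2: rank ker ∂_2 − rank ∂_3 = (8 − 7) − 0 = 1, and there is no ∂_3, so H_2 = Z.

Hence the Betti numbers are b_0 = 1, b_1 = 0, b_2 = 1.

b_0 = 1, b_1 = 0, b_2 = 1.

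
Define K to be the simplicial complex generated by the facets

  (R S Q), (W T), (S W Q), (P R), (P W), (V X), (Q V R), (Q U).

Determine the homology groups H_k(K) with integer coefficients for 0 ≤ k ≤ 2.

H_0 ≅ Z,  H_1 ≅ Z,  H_2 = 0.

Fix the vertex order P < Q < R < S < T < U < V < W < X and write every simplex with vertices in increasing order. Then dim K = 2 and the simplices of K are:

  0-simplices (9): P, Q, R, S, T, U, V, W, X
  1-simplices (12): PR, PW, QR, QS, QU, QV, QW, RS, RV, SW, TW, VX
  2-simplices (3): QRS, QRV, QSW

giving chain groups C_0 ≅ Z^9, C_1 ≅ Z^12, C_2 ≅ Z^3.

Boundary ∂_1: C_1 → C_0 is given by ∂[p,q] = [q] − [p].
As a 9×12 matrix over Z this has rank 8, with invariant factors (1,1,1,1,1,1,1,1).

The boundary map ∂_2: C_2 → C_1 maps a triangle to the signed sum of its edges. For instance
  ∂QSW = SW − QW + QS,
  ∂QRS = RS − QS + QR.
As a 12×3 matrix over Z this has rank 3, with invariant factors (1,1,1).

Now H_k = ker ∂_k / im ∂_{k+1}, so:

  H_0: rank C_0 − rank ∂_1 = 9 − 8 = 1, and the invariant factors of ∂_1 are all 1, so H_0 = Z.
  H_1: rank ker ∂_1 − rank ∂_2 = (12 − 8) − 3 = 1, and the invariant factors of ∂_2 are all 1, so H_1 = Z.
  H_2: rank ker ∂_2 − rank ∂_3 = (3 − 3) − 0 = 0, and there is no ∂_3, so H_2 = 0.

As a check, the Euler characteristic is 9 − 12 + 3 = 0, which agrees with 1 − 1 + 0 = 0.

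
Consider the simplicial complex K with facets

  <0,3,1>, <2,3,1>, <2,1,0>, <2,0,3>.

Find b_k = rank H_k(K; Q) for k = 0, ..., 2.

Take the total order 0 < 1 < 2 < 3 on the vertex set. Then K (dimension 2) consists of the simplices:

  0-simplices (4): [0], [1], [2], [3]
  1-simplices (6): [0,1], [0,2], [0,3], [1,2], [1,3], [2,3]
  2-simplices (4): [0,1,2], [0,1,3], [0,2,3], [1,2,3]

Hence C_0 ≅ Z^4, C_1 ≅ Z^6, C_2 ≅ Z^4.

Boundary ∂_1: C_1 → C_0 maps an edge to its endpoints' difference, ∂[p,q] = q − p. For instance
  ∂[0,1] = [1] − [0].
This gives a 4×6 integer matrix of rank 3; reducing to Smith normal form yields diagonal entries (1,1,1).

Boundary ∂_2: C_2 → C_1 sends each 2-simplex [p,q,r] to [q,r] − [p,r] + [p,q]. For instance
  ∂[0,1,2] = [1,2] − [0,2] + [0,1],
  ∂[0,2,3] = [2,3] − [0,3] + [0,2].
The 6×4 boundary matrix has rank 3 and Smith normal form diag(1,1,1).

Computing H_k = (kernel of ∂_k) / (image of ∂_{k+1}):

  H_0: rank C_0 − rank ∂_1 = 4 − 3 = 1, and the invariant factors of ∂_1 are all 1, so H_0 = Z.
  H_1: rank ker ∂_1 − rank ∂_2 = (6 − 3) − 3 = 0, and the invariant factors of ∂_2 are all 1, so H_1 = 0.
  H_2: rank ker ∂_2 − rank ∂_3 = (4 − 3) − 0 = 1, and there is no ∂_3, so H_2 = Z.

Hence the Betti numbers are b_0 = 1, b_1 = 0, b_2 = 1.

b_0 = 1, b_1 = 0, b_2 = 1.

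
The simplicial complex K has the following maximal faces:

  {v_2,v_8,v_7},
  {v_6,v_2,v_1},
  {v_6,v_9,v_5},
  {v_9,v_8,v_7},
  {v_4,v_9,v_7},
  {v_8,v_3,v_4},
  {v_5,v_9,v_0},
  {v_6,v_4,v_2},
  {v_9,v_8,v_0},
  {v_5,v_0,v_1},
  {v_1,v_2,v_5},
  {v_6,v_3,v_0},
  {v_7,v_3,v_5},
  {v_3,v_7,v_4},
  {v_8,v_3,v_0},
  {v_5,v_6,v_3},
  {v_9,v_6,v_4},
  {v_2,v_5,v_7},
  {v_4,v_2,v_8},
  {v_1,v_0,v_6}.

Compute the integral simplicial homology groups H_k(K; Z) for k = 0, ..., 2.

H_0 ≅ Z,  H_1 ≅ Z × Z/2,  H_2 = 0.

K has 10 vertices, 30 edges, 20 triangles.
rank ∂_0 = 0, rank ∂_1 = 9 ⇒ b_0 = 10 − 0 − 9 = 1; all invariant factors of ∂_1 are 1 so no torsion. So H_0 ≅ Z.
rank ∂_1 = 9, rank ∂_2 = 20 ⇒ b_1 = 30 − 9 − 20 = 1; ∂_2 has invariant factor(s) [2] giving torsion. So H_1 ≅ Z × Z/2.
rank ∂_2 = 20, rank ∂_3 = 0 ⇒ b_2 = 20 − 20 − 0 = 0. So H_2 ≅ 0.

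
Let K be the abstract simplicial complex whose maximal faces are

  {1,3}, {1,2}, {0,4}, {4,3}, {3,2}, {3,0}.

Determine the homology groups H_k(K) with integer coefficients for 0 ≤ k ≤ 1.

H_0 = Z,  H_1 = Z^2.

We work with the vertex ordering 0 < 1 < 2 < 3 < 4. The simplices of K, each written with vertices in increasing order, are:

  0-simplices (5): [0], [1], [2], [3], [4]
  1-simplices (6): [0,3], [0,4], [1,2], [1,3], [2,3], [3,4]

giving chain groups C_0 ≅ Z^5, C_1 ≅ Z^6.

∂_1: C_1 → C_0 sends each edge [p,q] (with p < q) to q − p. For instance
  ∂[1,2] = [2] − [1].
The resulting 5×6 matrix has rank 4, and its Smith normal form has invariant factors (1,1,1,1).

From H_k ≅ ker(∂_k) / im(∂_{k+1}) we obtain:

  H_0: rank C_0 − rank ∂_1 = 5 − 4 = 1, and the invariant factors of ∂_1 are all 1, so H_0 = Z.
  H_1: rank ker ∂_1 − rank ∂_2 = (6 − 4) − 0 = 2, and there is no ∂_2, so H_1 = Z^2.

As a check, the Euler characteristic is 5 − 6 = -1, which agrees with 1 − 2 = -1.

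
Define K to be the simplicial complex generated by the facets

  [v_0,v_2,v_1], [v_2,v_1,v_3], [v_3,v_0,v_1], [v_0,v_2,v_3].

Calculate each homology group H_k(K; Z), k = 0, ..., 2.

Fix the vertex order v_0 < v_1 < v_2 < v_3 and write every simplex with vertices in increasing order. Then dim K = 2 and the simplices of K are:

  0-simplices (4): [v_0], [v_1], [v_2], [v_3]
  1-simplices (6): [v_0,v_1], [v_0,v_2], [v_0,v_3], [v_1,v_2], [v_1,v_3], [v_2,v_3]
  2-simplices (4): [v_0,v_1,v_2], [v_0,v_1,v_3], [v_0,v_2,v_3], [v_1,v_2,v_3]

giving chain groups C_0 ≅ Z^4, C_1 ≅ Z^6, C_2 ≅ Z^4.

∂_1: C_1 → C_0 sends each edge [p,q] (with p < q) to q − p.
The 4×6 boundary matrix has rank 3 and Smith normal form diag(1,1,1).

∂_2: C_2 → C_1 maps a triangle to the signed sum of its edges. For instance
  ∂[v_1,v_2,v_3] = [v_2,v_3] − [v_1,v_3] + [v_1,v_2],
  ∂[v_0,v_1,v_3] = [v_1,v_3] − [v_0,v_3] + [v_0,v_1].
The 6×4 boundary matrix has rank 3 and Smith normal form diag(1,1,1).

Computing H_k = (kernel of ∂_k) / (image of ∂_{k+1}):

  H_0: rank C_0 − rank ∂_1 = 4 − 3 = 1, and the invariant factors of ∂_1 are all 1, so H_0 ≅ Z.
  H_1: rank ker ∂_1 − rank ∂_2 = (6 − 3) − 3 = 0, and the invariant factors of ∂_2 are all 1, so H_1 ≅ 0.
  H_2: rank ker ∂_2 − rank ∂_3 = (4 − 3) − 0 = 1, and there is no ∂_3, so H_2 ≅ Z.

As a check, the Euler characteristic is 4 − 6 + 4 = 2, which agrees with 1 − 0 + 1 = 2.

H_0 = Z,  H_1 = 0,  H_2 = Z.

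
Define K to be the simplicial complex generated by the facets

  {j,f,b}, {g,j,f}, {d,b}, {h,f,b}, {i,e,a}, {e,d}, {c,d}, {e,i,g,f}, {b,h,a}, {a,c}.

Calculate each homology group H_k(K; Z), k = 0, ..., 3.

K has 10 vertices, 20 edges, 9 triangles, 1 3-simplex.
rank ∂_0 = 0, rank ∂_1 = 9 ⇒ b_0 = 10 − 0 − 9 = 1; all invariant factors of ∂_1 are 1 so no torsion. So H_0 ≅ Z.
rank ∂_1 = 9, rank ∂_2 = 8 ⇒ b_1 = 20 − 9 − 8 = 3; all invariant factors of ∂_2 are 1 so no torsion. So H_1 ≅ Z^3.
rank ∂_2 = 8, rank ∂_3 = 1 ⇒ b_2 = 9 − 8 − 1 = 0; all invariant factors of ∂_3 are 1 so no torsion. So H_2 ≅ 0.
rank ∂_3 = 1, rank ∂_4 = 0 ⇒ b_3 = 1 − 1 − 0 = 0. So H_3 ≅ 0.

H_0 ≅ Z,  H_1 ≅ Z^3,  H_2 = 0,  H_3 = 0.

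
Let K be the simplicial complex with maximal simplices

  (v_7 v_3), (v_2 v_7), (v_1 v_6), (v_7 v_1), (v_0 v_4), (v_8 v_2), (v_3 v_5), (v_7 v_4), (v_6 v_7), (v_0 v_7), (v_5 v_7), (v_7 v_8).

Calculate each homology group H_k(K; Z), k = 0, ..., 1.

H_0 ≅ Z,  H_1 ≅ Z^4.

K has 9 vertices, 12 edges.
rank ∂_0 = 0, rank ∂_1 = 8 ⇒ b_0 = 9 − 0 − 8 = 1; all invariant factors of ∂_1 are 1 so no torsion. So H_0 = Z.
rank ∂_1 = 8, rank ∂_2 = 0 ⇒ b_1 = 12 − 8 − 0 = 4. So H_1 = Z^4.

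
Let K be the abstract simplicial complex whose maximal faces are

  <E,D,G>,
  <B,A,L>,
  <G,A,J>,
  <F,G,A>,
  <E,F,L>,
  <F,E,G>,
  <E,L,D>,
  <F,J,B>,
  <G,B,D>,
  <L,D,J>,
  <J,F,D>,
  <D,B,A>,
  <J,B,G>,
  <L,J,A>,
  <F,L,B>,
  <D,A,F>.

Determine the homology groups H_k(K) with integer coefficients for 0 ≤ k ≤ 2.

We work with the vertex ordering A < B < D < E < F < G < J < L. The simplices of K, each written with vertices in increasing order, are:

  0-simplices (8): A, B, D, E, F, G, J, L
  1-simplices (24): AB, AD, AF, AG, AJ, AL, BD, BF, BG, BJ, BL, DE, DF, DG, DJ, DL, EF, EG, EL, FG, FJ, FL, GJ, JL
  2-simplices (16): ABD, ABL, ADF, AFG, AGJ, AJL, BDG, BFJ, BFL, BGJ, DEG, DEL, DFJ, DJL, EFG, EFL

giving chain groups C_0 ≅ Z^8, C_1 ≅ Z^24, C_2 ≅ Z^16.

The boundary map ∂_1: C_1 → C_0 sends each edge [p,q] (with p < q) to q − p. For instance
  ∂BL = L − B.
The resulting 8×24 matrix has rank 7, and its Smith normal form has invariant factors (1,1,1,1,1,1,1).

∂_2: C_2 → C_1 maps a triangle to the signed sum of its edges. For instance
  ∂DEL = EL − DL + DE,
  ∂DEG = EG − DG + DE.
As a 24×16 matrix over Z this has rank 15, with invariant factors (1,1,1,1,1,1,1,1,1,1,1,1,1,1,1).

Now H_k = ker ∂_k / im ∂_{k+1}, so:

  H_0: rank C_0 − rank ∂_1 = 8 − 7 = 1, and the invariant factors of ∂_1 are all 1, so H_0 = Z.
  H_1: rank ker ∂_1 − rank ∂_2 = (24 − 7) − 15 = 2, and the invariant factors of ∂_2 are all 1, so H_1 = Z^2.
  H_2: rank ker ∂_2 − rank ∂_3 = (16 − 15) − 0 = 1, and there is no ∂_3, so H_2 = Z.

(K is a triangulation of the torus T^2.)

H_0 ≅ Z,  H_1 ≅ Z^2,  H_2 ≅ Z.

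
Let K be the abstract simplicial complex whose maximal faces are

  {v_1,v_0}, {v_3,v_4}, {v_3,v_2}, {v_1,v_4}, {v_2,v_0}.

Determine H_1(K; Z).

H_1 = Z.

Fix the vertex order v_0 < v_1 < v_2 < v_3 < v_4 and write every simplex with vertices in increasing order. Then dim K = 1 and the simplices of K are:

  0-simplices (5): [v_0], [v_1], [v_2], [v_3], [v_4]
  1-simplices (5): [v_0,v_1], [v_0,v_2], [v_1,v_4], [v_2,v_3], [v_3,v_4]

Hence C_0 ≅ Z^5, C_1 ≅ Z^5.

The boundary map ∂_1: C_1 → C_0 is given by ∂[p,q] = [q] − [p]. For instance
  ∂[v_0,v_1] = [v_1] − [v_0].
The 5×5 boundary matrix has rank 4 and Smith normal form diag(1,1,1,1).

From H_k ≅ ker(∂_k) / im(∂_{k+1}) we obtain:

  H_1: rank ker ∂_1 − rank ∂_2 = (5 − 4) − 0 = 1, and there is no ∂_2, so H_1 ≅ Z.

(K is a triangulation of the circle S^1.)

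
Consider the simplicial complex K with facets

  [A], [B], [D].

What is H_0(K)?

H_0 ≅ Z^3.

K has 3 vertices.
rank ∂_0 = 0, rank ∂_1 = 0 ⇒ b_0 = 3 − 0 − 0 = 3. So H_0 = Z^3.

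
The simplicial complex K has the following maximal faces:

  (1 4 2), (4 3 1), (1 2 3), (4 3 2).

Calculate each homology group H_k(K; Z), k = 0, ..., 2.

H_0 ≅ Z,  H_1 = 0,  H_2 ≅ Z.

Take the total order 1 < 2 < 3 < 4 on the vertex set. Then K (dimension 2) consists of the simplices:

  0-simplices (4): [1], [2], [3], [4]
  1-simplices (6): [1,2], [1,3], [1,4], [2,3], [2,4], [3,4]
  2-simplices (4): [1,2,3], [1,2,4], [1,3,4], [2,3,4]

Hence C_0 ≅ Z^4, C_1 ≅ Z^6, C_2 ≅ Z^4.

Boundary ∂_1: C_1 → C_0 maps an edge to its endpoints' difference, ∂[p,q] = q − p. For instance
  ∂[2,3] = [3] − [2].
The resulting 4×6 matrix has rank 3, and its Smith normal form has invariant factors (1,1,1).

∂_2: C_2 → C_1 acts by ∂[p,q,r] = [q,r] − [p,r] + [p,q]. For instance
  ∂[1,3,4] = [3,4] − [1,4] + [1,3],
  ∂[1,2,4] = [2,4] − [1,4] + [1,2].
As a 6×4 matrix over Z this has rank 3, with invariant factors (1,1,1).

Now H_k = ker ∂_k / im ∂_{k+1}, so:

  H_0: rank C_0 − rank ∂_1 = 4 − 3 = 1, and the invariant factors of ∂_1 are all 1, so H_0 = Z.
  H_1: rank ker ∂_1 − rank ∂_2 = (6 − 3) − 3 = 0, and the invariant factors of ∂_2 are all 1, so H_1 = 0.
  H_2: rank ker ∂_2 − rank ∂_3 = (4 − 3) − 0 = 1, and there is no ∂_3, so H_2 = Z.

As a check, the Euler characteristic is 4 − 6 + 4 = 2, which agrees with 1 − 0 + 1 = 2.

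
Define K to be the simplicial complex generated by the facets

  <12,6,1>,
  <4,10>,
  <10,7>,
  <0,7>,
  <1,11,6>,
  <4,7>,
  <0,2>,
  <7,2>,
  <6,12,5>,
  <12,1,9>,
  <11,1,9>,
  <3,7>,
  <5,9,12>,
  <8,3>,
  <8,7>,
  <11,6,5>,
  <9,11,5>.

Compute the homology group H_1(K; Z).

H_1 = Z^3.

Order the vertices as 0 < 1 < 2 < 3 < 4 < 5 < 6 < 7 < 8 < 9 < 10 < 11 < 12. Listing each simplex with vertices in this order, K has dimension 2 with simplices:

  0-simplices (13): [0], [1], [2], [3], [4], [5], [6], [7], [8], [9], [10], [11], [12]
  1-simplices (21): [0,2], [0,7], [1,6], [1,9], [1,11], [1,12], [2,7], [3,7], [3,8], [4,7], [4,10], [5,6], [5,9], [5,11], [5,12], [6,11], [6,12], [7,8], [7,10], [9,11], [9,12]
  2-simplices (8): [1,6,11], [1,6,12], [1,9,11], [1,9,12], [5,6,11], [5,6,12], [5,9,11], [5,9,12]

Hence C_0 ≅ Z^13, C_1 ≅ Z^21, C_2 ≅ Z^8.

Boundary ∂_1: C_1 → C_0 is given by ∂[p,q] = [q] − [p].
The resulting 13×21 matrix has rank 11, and its Smith normal form has invariant factors (1,1,1,1,1,1,1,1,1,1,1).

Boundary ∂_2: C_2 → C_1 maps a triangle to the signed sum of its edges. For instance
  ∂[5,6,12] = [6,12] − [5,12] + [5,6],
  ∂[5,6,11] = [6,11] − [5,11] + [5,6].
As a 21×8 matrix over Z this has rank 7, with invariant factors (1,1,1,1,1,1,1).

Computing H_k = (kernel of ∂_k) / (image of ∂_{k+1}):

  H_1: rank ker ∂_1 − rank ∂_2 = (21 − 11) − 7 = 3, and the invariant factors of ∂_2 are all 1, so H_1 ≅ Z^3.

(K is a triangulation of the disjoint union of a wedge of 3 circles and the 2-sphere S^2.)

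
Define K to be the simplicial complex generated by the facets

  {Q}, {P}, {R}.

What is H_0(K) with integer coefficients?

H_0 = Z^3.

Fix the vertex order P < Q < R and write every simplex with vertices in increasing order. Then dim K = 0 and the simplices of K are:

  0-simplices (3): P, Q, R

Hence C_0 ≅ Z^3.

Computing H_k = (kernel of ∂_k) / (image of ∂_{k+1}):

  H_0: rank C_0 − rank ∂_1 = 3 − 0 = 3, and there is no ∂_1, so H_0 ≅ Z^3.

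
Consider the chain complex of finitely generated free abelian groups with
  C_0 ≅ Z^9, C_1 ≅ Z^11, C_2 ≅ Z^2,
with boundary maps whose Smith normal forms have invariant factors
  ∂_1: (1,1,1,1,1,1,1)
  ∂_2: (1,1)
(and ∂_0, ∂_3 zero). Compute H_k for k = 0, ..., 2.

H_0 = Z^2,  H_1 = Z^2,  H_2 = 0.

H_0: b_0 = 9 − 0 − 7 = 2; torsion from ∂_1 factors > 1: none. So H_0 = Z^2.
H_1: b_1 = 11 − 7 − 2 = 2; torsion from ∂_2 factors > 1: none. So H_1 = Z^2.
H_2: b_2 = 2 − 2 − 0 = 0; torsion from ∂_3 factors > 1: none. So H_2 = 0.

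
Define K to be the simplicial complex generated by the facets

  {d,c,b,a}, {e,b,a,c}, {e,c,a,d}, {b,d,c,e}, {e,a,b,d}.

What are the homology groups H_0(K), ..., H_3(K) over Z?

We work with the vertex ordering a < b < c < d < e. The simplices of K, each written with vertices in increasing order, are:

  0-simplices (5): a, b, c, d, e
  1-simplices (10): ab, ac, ad, ae, bc, bd, be, cd, ce, de
  2-simplices (10): abc, abd, abe, acd, ace, ade, bcd, bce, bde, cde
  3-simplices (5): abcd, abce, abde, acde, bcde

giving chain groups C_0 ≅ Z^5, C_1 ≅ Z^10, C_2 ≅ Z^10, C_3 ≅ Z^5.

∂_1: C_1 → C_0 is given by ∂[p,q] = [q] − [p].
The resulting 5×10 matrix has rank 4, and its Smith normal form has invariant factors (1,1,1,1).

Boundary ∂_2: C_2 → C_1 maps a triangle to the signed sum of its edges. For instance
  ∂acd = cd − ad + ac,
  ∂abd = bd − ad + ab.
The 10×10 boundary matrix has rank 6 and Smith normal form diag(1,1,1,1,1,1).

The boundary map ∂_3: C_3 → C_2 sends each 3-simplex σ to the alternating sum Σ_i (−1)^i (σ with its i-th vertex removed). For instance
  ∂abde = bde − ade + abe − abd,
  ∂abce = bce − ace + abe − abc.
The 10×5 boundary matrix has rank 4 and Smith normal form diag(1,1,1,1).

Reading off H_k = ker ∂_k / im ∂_{k+1}:

  H_0: rank C_0 − rank ∂_1 = 5 − 4 = 1, and the invariant factors of ∂_1 are all 1, so H_0 = Z.
  H_1: rank ker ∂_1 − rank ∂_2 = (10 − 4) − 6 = 0, and the invariant factors of ∂_2 are all 1, so H_1 = 0.
  H_2: rank ker ∂_2 − rank ∂_3 = (10 − 6) − 4 = 0, and the invariant factors of ∂_3 are all 1, so H_2 = 0.
  H_3: rank ker ∂_3 − rank ∂_4 = (5 − 4) − 0 = 1, and there is no ∂_4, so H_3 = Z.

H_0 = Z,  H_1 = 0,  H_2 = 0,  H_3 = Z.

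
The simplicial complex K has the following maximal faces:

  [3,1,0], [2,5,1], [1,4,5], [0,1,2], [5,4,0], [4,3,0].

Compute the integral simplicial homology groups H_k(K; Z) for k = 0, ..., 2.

Fix the vertex order 0 < 1 < 2 < 3 < 4 < 5 and write every simplex with vertices in increasing order. Then dim K = 2 and the simplices of K are:

  0-simplices (6): [0], [1], [2], [3], [4], [5]
  1-simplices (12): [0,1], [0,2], [0,3], [0,4], [0,5], [1,2], [1,3], [1,4], [1,5], [2,5], [3,4], [4,5]
  2-simplices (6): [0,1,2], [0,1,3], [0,3,4], [0,4,5], [1,2,5], [1,4,5]

Hence C_0 ≅ Z^6, C_1 ≅ Z^12, C_2 ≅ Z^6.

The boundary map ∂_1: C_1 → C_0 is given by ∂[p,q] = [q] − [p].
The resulting 6×12 matrix has rank 5, and its Smith normal form has invariant factors (1,1,1,1,1).

The boundary map ∂_2: C_2 → C_1 sends each 2-simplex [p,q,r] to [q,r] − [p,r] + [p,q]. For instance
  ∂[0,4,5] = [4,5] − [0,5] + [0,4],
  ∂[0,3,4] = [3,4] − [0,4] + [0,3].
This gives a 12×6 integer matrix of rank 6; reducing to Smith normal form yields diagonal entries (1,1,1,1,1,1).

Now H_k = ker ∂_k / im ∂_{k+1}, so:

  H_0: rank C_0 − rank ∂_1 = 6 − 5 = 1, and the invariant factors of ∂_1 are all 1, so H_0 ≅ Z.
  H_1: rank ker ∂_1 − rank ∂_2 = (12 − 5) − 6 = 1, and the invariant factors of ∂_2 are all 1, so H_1 ≅ Z.
  H_2: rank ker ∂_2 − rank ∂_3 = (6 − 6) − 0 = 0, and there is no ∂_3, so H_2 ≅ 0.

H_0 = Z,  H_1 = Z,  H_2 = 0.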